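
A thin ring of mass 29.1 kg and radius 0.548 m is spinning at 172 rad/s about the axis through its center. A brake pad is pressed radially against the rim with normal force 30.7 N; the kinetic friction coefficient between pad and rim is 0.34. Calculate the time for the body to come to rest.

I = MR² = (29.1)(0.548)² = 8.739 kg·m².
Friction force f = μN = (0.34)(30.7) = 10.44 N at the rim; torque magnitude τ = fR = 5.720 N·m, opposing ω.
|α| = τ/I = 5.720/8.739 = 0.6546 rad/s² (deceleration).
0 = ω₀ − |α|t ⇒ t = ω₀/|α| = 172/0.6546 = 262.8 s.

t ≈ 263 s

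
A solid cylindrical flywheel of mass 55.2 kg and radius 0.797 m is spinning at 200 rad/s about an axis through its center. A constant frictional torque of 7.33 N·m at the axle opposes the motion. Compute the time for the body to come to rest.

I = ½MR² = (1/2)(55.2)(0.797)² = 17.53 kg·m².
The net torque has magnitude 7.33 N·m, opposing ω.
|α| = τ/I = 7.330/17.53 = 0.4181 rad/s² (deceleration).
0 = ω₀ − |α|t ⇒ t = ω₀/|α| = 200/0.4181 = 478.4 s.

t ≈ 478 s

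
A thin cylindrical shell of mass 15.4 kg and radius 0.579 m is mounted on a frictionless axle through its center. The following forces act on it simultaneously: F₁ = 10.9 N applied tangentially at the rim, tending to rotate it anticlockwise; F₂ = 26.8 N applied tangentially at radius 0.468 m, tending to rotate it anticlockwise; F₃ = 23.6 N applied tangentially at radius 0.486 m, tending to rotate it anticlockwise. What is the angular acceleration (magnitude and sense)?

I = MR² = (15.4)(0.579)² = 5.163 kg·m².
Taking anticlockwise as positive: τ₁ = +(10.9)(0.579) = +6.311 N·m; τ₂ = +(26.8)(0.468) = +12.54 N·m; τ₃ = +(23.6)(0.486) = +11.47 N·m.
Net torque τ = 30.32 N·m.
α = τ/I = 30.32/5.163 = 5.873 rad/s².

α ≈ 5.87 rad/s², anticlockwise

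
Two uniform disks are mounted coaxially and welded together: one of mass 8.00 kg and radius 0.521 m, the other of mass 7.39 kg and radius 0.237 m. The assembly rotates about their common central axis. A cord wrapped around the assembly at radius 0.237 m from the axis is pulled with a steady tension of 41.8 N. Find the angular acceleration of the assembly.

I = ½M₁R₁² + ½M₂R₂² = ½(8.00)(0.521)² + ½(7.39)(0.237)² = 1.293 kg·m².
τ = F r = (41.8)(0.237) = 9.907 N·m.
α = τ/I = 9.907/1.293 = 7.660 rad/s².

α ≈ 7.66 rad/s²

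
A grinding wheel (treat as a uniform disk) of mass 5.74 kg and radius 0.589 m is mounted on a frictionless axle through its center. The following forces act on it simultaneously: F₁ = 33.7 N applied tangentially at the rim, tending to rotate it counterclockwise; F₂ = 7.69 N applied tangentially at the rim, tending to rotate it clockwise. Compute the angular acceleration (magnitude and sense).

α ≈ 15.4 rad/s², counterclockwise

I = ½MR² = (1/2)(5.74)(0.589)² = 0.9957 kg·m².
Taking counterclockwise as positive: τ₁ = +(33.7)(0.589) = +19.85 N·m; τ₂ = −(7.69)(0.589) = −4.529 N·m.
Net torque τ = 15.32 N·m.
α = τ/I = 15.32/0.9957 = 15.39 rad/s².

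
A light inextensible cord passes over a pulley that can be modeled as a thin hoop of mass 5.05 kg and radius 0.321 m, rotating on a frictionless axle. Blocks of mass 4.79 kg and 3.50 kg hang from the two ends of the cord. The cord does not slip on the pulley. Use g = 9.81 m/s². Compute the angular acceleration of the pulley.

I = MR² = (5.05)(0.321)² = 0.5204 kg·m².
Heavier block: m₁g − T₁ = m₁a. Lighter block: T₂ − m₂g = m₂a.
Pulley: (T₁ − T₂)R = Iα = I(a/R), so T₁ − T₂ = (I/R²)a = 1·M_p a = 5.050·a.
Adding the three: (m₁ − m₂)g = (m₁ + m₂ + 5.050)a, so a = (4.79 − 3.50)(9.81)/(4.79 + 3.50 + 5.050) = 0.9486 m/s².
α = a/R = 0.9486/0.321 = 2.955 rad/s².

α ≈ 2.96 rad/s²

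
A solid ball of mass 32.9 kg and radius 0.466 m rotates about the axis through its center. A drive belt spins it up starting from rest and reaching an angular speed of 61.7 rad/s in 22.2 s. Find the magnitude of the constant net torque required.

I = (2/5)MR² = (2/5)(32.9)(0.466)² = 2.858 kg·m².
α = Δω/Δt = (61.7 − 0)/22.2 = 2.779 rad/s².
τ = Iα = (2.858)(2.779) = 7.943 N·m.

τ ≈ 7.94 N·m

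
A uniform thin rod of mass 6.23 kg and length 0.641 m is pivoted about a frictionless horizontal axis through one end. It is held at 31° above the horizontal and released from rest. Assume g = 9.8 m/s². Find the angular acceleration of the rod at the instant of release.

α ≈ 19.7 rad/s²

About the pivot, I = (1/3)ML² = (1/3)(6.23)(0.641)² = 0.8533 kg·m².
The weight acts at the center, a distance L/2 = 0.3205 m from the pivot; τ = Mg(L/2) cos 31° = 16.77 N·m.
α = τ/I = 16.77/0.8533 = 19.66 rad/s².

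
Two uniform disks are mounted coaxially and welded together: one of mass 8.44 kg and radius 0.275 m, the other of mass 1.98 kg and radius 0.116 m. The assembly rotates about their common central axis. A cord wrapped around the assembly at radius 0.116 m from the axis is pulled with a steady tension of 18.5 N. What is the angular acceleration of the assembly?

I = ½M₁R₁² + ½M₂R₂² = ½(8.44)(0.275)² + ½(1.98)(0.116)² = 0.3325 kg·m².
τ = F r = (18.5)(0.116) = 2.146 N·m.
α = τ/I = 2.146/0.3325 = 6.455 rad/s².

α ≈ 6.45 rad/s²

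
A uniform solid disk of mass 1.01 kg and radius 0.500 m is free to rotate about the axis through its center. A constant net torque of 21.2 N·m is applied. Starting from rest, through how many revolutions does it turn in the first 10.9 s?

≈ 1590 revolutions

I = ½MR² = (1/2)(1.01)(0.500)² = 0.1263 kg·m².
α = τ/I = 21.2/0.1263 = 167.9 rad/s².
θ = ½αt² = ½(167.9)(10.9)² = 9975 rad.
Revolutions = θ/(2π) = 1588.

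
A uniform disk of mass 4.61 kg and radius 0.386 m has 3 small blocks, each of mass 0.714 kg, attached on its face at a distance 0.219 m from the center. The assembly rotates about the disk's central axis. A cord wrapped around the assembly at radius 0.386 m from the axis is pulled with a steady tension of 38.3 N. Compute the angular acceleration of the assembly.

I_disk = ½MR² = ½(4.61)(0.386)² = 0.3434 kg·m².
I_blocks = 3·m·r² = 3(0.714)(0.219)² = 0.1027 kg·m².
Total I = 0.4462 kg·m².
τ = F r = (38.3)(0.386) = 14.78 N·m.
α = τ/I = 14.78/0.4462 = 33.14 rad/s².

α ≈ 33.1 rad/s²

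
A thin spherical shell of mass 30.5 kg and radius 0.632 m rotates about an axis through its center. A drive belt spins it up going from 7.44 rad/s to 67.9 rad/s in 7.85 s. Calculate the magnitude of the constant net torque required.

I = (2/3)MR² = (2/3)(30.5)(0.632)² = 8.122 kg·m².
α = Δω/Δt = (67.9 − 7.44)/7.85 = 7.702 rad/s².
τ = Iα = (8.122)(7.702) = 62.55 N·m.

τ ≈ 62.6 N·m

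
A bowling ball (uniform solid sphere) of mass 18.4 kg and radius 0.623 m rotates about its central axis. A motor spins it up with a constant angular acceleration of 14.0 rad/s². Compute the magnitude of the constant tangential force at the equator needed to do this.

F ≈ 64.2 N

I = (2/5)MR² = (2/5)(18.4)(0.623)² = 2.857 kg·m².
The required torque is τ = Iα = (2.857)(14.00) = 39.99 N·m.
A tangential force at the equator gives τ = FR, so F = τ/R = 39.99/0.623 = 64.19 N.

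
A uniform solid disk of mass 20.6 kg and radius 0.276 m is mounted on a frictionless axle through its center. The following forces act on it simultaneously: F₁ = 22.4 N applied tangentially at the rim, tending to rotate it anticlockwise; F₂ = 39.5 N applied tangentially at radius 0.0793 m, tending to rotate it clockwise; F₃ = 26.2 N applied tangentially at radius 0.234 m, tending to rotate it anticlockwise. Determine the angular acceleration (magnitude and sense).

I = ½MR² = (1/2)(20.6)(0.276)² = 0.7846 kg·m².
Taking anticlockwise as positive: τ₁ = +(22.4)(0.276) = +6.182 N·m; τ₂ = −(39.5)(0.0793) = −3.132 N·m; τ₃ = +(26.2)(0.234) = +6.131 N·m.
Net torque τ = 9.181 N·m.
α = τ/I = 9.181/0.7846 = 11.70 rad/s².

α ≈ 11.7 rad/s², anticlockwise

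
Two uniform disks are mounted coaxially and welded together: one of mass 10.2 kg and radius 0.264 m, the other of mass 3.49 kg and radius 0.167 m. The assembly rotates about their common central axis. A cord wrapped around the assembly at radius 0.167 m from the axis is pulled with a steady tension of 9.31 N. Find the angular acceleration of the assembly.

α ≈ 3.85 rad/s²

I = ½M₁R₁² + ½M₂R₂² = ½(10.2)(0.264)² + ½(3.49)(0.167)² = 0.4041 kg·m².
τ = F r = (9.31)(0.167) = 1.555 N·m.
α = τ/I = 1.555/0.4041 = 3.847 rad/s².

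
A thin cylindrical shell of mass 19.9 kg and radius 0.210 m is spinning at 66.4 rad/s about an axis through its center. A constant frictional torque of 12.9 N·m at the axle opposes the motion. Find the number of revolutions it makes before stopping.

≈ 23.9 revolutions

I = MR² = (19.9)(0.210)² = 0.8776 kg·m².
The net torque has magnitude 12.9 N·m, opposing ω.
|α| = τ/I = 12.90/0.8776 = 14.70 rad/s² (deceleration).
ω² = ω₀² − 2|α|θ with ω = 0 ⇒ θ = ω₀²/(2|α|) = 150.0 rad = 23.87 rev.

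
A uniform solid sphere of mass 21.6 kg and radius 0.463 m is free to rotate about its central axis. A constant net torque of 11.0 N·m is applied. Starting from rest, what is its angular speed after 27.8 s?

I = (2/5)MR² = (2/5)(21.6)(0.463)² = 1.852 kg·m².
α = τ/I = 11.0/1.852 = 5.939 rad/s².
ω = ω₀ + αt = 0 + (5.939)(27.8) = 165.1 rad/s.

ω ≈ 165 rad/s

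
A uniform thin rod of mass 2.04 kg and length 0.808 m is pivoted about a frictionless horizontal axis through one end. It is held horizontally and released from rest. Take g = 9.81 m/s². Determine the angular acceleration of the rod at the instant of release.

About the pivot, I = (1/3)ML² = (1/3)(2.04)(0.808)² = 0.4439 kg·m².
The weight acts at the center, a distance L/2 = 0.4040 m from the pivot; τ = Mg(L/2) = 8.085 N·m.
α = τ/I = 8.085/0.4439 = 18.21 rad/s².
(Equivalently α = (3g/(2L)) = 18.21 rad/s².)

α ≈ 18.2 rad/s²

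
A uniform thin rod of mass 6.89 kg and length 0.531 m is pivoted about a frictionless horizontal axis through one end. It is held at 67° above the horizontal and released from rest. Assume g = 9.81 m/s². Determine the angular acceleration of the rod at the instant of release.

α ≈ 10.8 rad/s²

About the pivot, I = (1/3)ML² = (1/3)(6.89)(0.531)² = 0.6476 kg·m².
The weight acts at the center, a distance L/2 = 0.2655 m from the pivot; τ = Mg(L/2) cos 67° = 7.012 N·m.
α = τ/I = 7.012/0.6476 = 10.83 rad/s².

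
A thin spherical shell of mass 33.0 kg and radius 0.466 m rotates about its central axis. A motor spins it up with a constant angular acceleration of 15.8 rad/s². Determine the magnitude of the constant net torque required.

τ ≈ 75.5 N·m

I = (2/3)MR² = (2/3)(33.0)(0.466)² = 4.777 kg·m².
τ = Iα = (4.777)(15.80) = 75.48 N·m.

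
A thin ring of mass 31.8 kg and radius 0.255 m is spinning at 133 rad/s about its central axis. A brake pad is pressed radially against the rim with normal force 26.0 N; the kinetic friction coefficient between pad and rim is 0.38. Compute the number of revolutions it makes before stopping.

≈ 1160 revolutions

I = MR² = (31.8)(0.255)² = 2.068 kg·m².
Friction force f = μN = (0.38)(26.0) = 9.880 N at the rim; torque magnitude τ = fR = 2.519 N·m, opposing ω.
|α| = τ/I = 2.519/2.068 = 1.218 rad/s² (deceleration).
ω² = ω₀² − 2|α|θ with ω = 0 ⇒ θ = ω₀²/(2|α|) = 7259 rad = 1155 rev.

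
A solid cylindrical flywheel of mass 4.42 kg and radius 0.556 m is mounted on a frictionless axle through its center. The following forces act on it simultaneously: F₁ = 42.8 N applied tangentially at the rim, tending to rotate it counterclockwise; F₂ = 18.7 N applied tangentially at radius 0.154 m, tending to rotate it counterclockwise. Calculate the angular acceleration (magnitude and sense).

I = ½MR² = (1/2)(4.42)(0.556)² = 0.6832 kg·m².
Taking counterclockwise as positive: τ₁ = +(42.8)(0.556) = +23.80 N·m; τ₂ = +(18.7)(0.154) = +2.880 N·m.
Net torque τ = 26.68 N·m.
α = τ/I = 26.68/0.6832 = 39.05 rad/s².

α ≈ 39.0 rad/s², counterclockwise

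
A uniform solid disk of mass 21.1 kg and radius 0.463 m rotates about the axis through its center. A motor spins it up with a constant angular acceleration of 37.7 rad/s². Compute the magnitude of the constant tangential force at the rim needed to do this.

F ≈ 184 N

I = ½MR² = (1/2)(21.1)(0.463)² = 2.262 kg·m².
The required torque is τ = Iα = (2.262)(37.70) = 85.26 N·m.
A tangential force at the rim gives τ = FR, so F = τ/R = 85.26/0.463 = 184.2 N.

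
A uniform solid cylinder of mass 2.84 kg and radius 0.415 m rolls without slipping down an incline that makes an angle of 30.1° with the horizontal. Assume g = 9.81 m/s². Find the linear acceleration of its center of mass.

a ≈ 3.28 m/s²

Translation along the incline: Mg sinθ − f = Ma.
Rotation about the center: fR = Iα with I = ½MR². No-slip gives a = αR, so f = (I/R²)a = (1/2)M a.
Substituting: Mg sinθ = (1 + 0.5000)Ma, so a = g sinθ/(1 + 0.5000) = (9.81) sin 30.1° / 1.500 = 3.280 m/s².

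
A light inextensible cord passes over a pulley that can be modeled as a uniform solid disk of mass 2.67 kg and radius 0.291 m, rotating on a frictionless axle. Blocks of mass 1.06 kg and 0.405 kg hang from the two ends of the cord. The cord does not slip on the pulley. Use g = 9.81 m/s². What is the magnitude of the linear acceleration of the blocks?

a ≈ 2.29 m/s²

I = ½MR² = (1/2)(2.67)(0.291)² = 0.1130 kg·m².
Heavier block: m₁g − T₁ = m₁a. Lighter block: T₂ − m₂g = m₂a.
Pulley: (T₁ − T₂)R = Iα = I(a/R), so T₁ − T₂ = (I/R²)a = (1/2)M_p a = 1.335·a.
Adding the three: (m₁ − m₂)g = (m₁ + m₂ + 1.335)a, so a = (1.06 − 0.405)(9.81)/(1.06 + 0.405 + 1.335) = 2.295 m/s².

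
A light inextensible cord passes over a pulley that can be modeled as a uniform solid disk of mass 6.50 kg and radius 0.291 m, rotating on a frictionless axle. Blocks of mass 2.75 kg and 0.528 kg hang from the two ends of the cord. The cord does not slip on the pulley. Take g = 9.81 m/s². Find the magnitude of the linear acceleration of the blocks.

I = ½MR² = (1/2)(6.50)(0.291)² = 0.2752 kg·m².
Heavier block: m₁g − T₁ = m₁a. Lighter block: T₂ − m₂g = m₂a.
Pulley: (T₁ − T₂)R = Iα = I(a/R), so T₁ − T₂ = (I/R²)a = (1/2)M_p a = 3.250·a.
Adding the three: (m₁ − m₂)g = (m₁ + m₂ + 3.250)a, so a = (2.75 − 0.528)(9.81)/(2.75 + 0.528 + 3.250) = 3.339 m/s².

a ≈ 3.34 m/s²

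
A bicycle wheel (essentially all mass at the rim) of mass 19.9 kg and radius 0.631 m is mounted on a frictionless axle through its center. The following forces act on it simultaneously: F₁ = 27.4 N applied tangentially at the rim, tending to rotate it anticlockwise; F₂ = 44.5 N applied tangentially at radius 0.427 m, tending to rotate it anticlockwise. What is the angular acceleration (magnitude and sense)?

α ≈ 4.58 rad/s², anticlockwise

I = MR² = (19.9)(0.631)² = 7.923 kg·m².
Taking anticlockwise as positive: τ₁ = +(27.4)(0.631) = +17.29 N·m; τ₂ = +(44.5)(0.427) = +19.00 N·m.
Net torque τ = 36.29 N·m.
α = τ/I = 36.29/7.923 = 4.580 rad/s².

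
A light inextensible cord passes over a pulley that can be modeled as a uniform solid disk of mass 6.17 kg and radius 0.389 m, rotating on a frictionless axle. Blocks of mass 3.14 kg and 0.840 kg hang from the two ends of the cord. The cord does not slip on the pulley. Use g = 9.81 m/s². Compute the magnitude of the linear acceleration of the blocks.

I = ½MR² = (1/2)(6.17)(0.389)² = 0.4668 kg·m².
Heavier block: m₁g − T₁ = m₁a. Lighter block: T₂ − m₂g = m₂a.
Pulley: (T₁ − T₂)R = Iα = I(a/R), so T₁ − T₂ = (I/R²)a = (1/2)M_p a = 3.085·a.
Adding the three: (m₁ − m₂)g = (m₁ + m₂ + 3.085)a, so a = (3.14 − 0.840)(9.81)/(3.14 + 0.840 + 3.085) = 3.194 m/s².

a ≈ 3.19 m/s²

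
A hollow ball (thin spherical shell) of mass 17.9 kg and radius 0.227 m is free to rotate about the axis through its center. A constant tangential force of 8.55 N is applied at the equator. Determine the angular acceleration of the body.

I = (2/3)MR² = (2/3)(17.9)(0.227)² = 0.6149 kg·m².
τ = F R = (8.55)(0.227) = 1.941 N·m.
From τ = Iα: α = 1.941/0.6149 = 3.156 rad/s².

α ≈ 3.16 rad/s²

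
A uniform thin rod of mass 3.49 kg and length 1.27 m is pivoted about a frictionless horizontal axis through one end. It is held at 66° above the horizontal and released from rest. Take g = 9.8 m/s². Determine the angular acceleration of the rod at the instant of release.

About the pivot, I = (1/3)ML² = (1/3)(3.49)(1.27)² = 1.876 kg·m².
The weight acts at the center, a distance L/2 = 0.6350 m from the pivot; τ = Mg(L/2) cos 66° = 8.834 N·m.
α = τ/I = 8.834/1.876 = 4.708 rad/s².

α ≈ 4.71 rad/s²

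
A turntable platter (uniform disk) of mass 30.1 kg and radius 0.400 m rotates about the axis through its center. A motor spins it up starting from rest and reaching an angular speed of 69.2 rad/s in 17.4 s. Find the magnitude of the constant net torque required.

τ ≈ 9.58 N·m

I = ½MR² = (1/2)(30.1)(0.400)² = 2.408 kg·m².
α = Δω/Δt = (69.2 − 0)/17.4 = 3.977 rad/s².
τ = Iα = (2.408)(3.977) = 9.577 N·m.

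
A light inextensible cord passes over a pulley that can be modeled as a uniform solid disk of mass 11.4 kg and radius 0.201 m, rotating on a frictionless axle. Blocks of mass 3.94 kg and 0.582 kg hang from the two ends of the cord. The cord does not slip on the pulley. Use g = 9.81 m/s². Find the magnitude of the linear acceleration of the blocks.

I = ½MR² = (1/2)(11.4)(0.201)² = 0.2303 kg·m².
Heavier block: m₁g − T₁ = m₁a. Lighter block: T₂ − m₂g = m₂a.
Pulley: (T₁ − T₂)R = Iα = I(a/R), so T₁ − T₂ = (I/R²)a = (1/2)M_p a = 5.700·a.
Adding the three: (m₁ − m₂)g = (m₁ + m₂ + 5.700)a, so a = (3.94 − 0.582)(9.81)/(3.94 + 0.582 + 5.700) = 3.223 m/s².

a ≈ 3.22 m/s²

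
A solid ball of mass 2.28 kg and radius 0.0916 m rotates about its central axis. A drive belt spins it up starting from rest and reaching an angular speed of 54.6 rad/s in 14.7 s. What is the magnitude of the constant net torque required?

τ ≈ 0.0284 N·m

I = (2/5)MR² = (2/5)(2.28)(0.0916)² = 0.007652 kg·m².
α = Δω/Δt = (54.6 − 0)/14.7 = 3.714 rad/s².
τ = Iα = (0.007652)(3.714) = 0.02842 N·m.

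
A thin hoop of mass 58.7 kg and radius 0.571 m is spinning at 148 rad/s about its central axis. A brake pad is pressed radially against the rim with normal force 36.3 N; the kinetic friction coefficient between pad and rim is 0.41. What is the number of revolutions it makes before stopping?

I = MR² = (58.7)(0.571)² = 19.14 kg·m².
Friction force f = μN = (0.41)(36.3) = 14.88 N at the rim; torque magnitude τ = fR = 8.498 N·m, opposing ω.
|α| = τ/I = 8.498/19.14 = 0.4440 rad/s² (deceleration).
ω² = ω₀² − 2|α|θ with ω = 0 ⇒ θ = ω₀²/(2|α|) = 24660 rad = 3926 rev.

≈ 3930 revolutions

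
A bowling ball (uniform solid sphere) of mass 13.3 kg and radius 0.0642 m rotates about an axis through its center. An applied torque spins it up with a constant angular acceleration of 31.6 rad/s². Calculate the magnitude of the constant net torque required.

I = (2/5)MR² = (2/5)(13.3)(0.0642)² = 0.02193 kg·m².
τ = Iα = (0.02193)(31.60) = 0.6929 N·m.

τ ≈ 0.693 N·m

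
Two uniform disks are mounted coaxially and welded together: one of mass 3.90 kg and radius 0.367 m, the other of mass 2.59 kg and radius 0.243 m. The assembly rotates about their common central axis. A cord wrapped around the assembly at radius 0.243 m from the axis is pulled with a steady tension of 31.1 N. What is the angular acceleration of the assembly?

I = ½M₁R₁² + ½M₂R₂² = ½(3.90)(0.367)² + ½(2.59)(0.243)² = 0.3391 kg·m².
τ = F r = (31.1)(0.243) = 7.557 N·m.
α = τ/I = 7.557/0.3391 = 22.29 rad/s².

α ≈ 22.3 rad/s²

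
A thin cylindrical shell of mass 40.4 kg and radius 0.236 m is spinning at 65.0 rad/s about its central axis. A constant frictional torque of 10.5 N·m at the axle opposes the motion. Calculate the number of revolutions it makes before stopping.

≈ 72.0 revolutions

I = MR² = (40.4)(0.236)² = 2.250 kg·m².
The net torque has magnitude 10.5 N·m, opposing ω.
|α| = τ/I = 10.50/2.250 = 4.666 rad/s² (deceleration).
ω² = ω₀² − 2|α|θ with ω = 0 ⇒ θ = ω₀²/(2|α|) = 452.7 rad = 72.05 rev.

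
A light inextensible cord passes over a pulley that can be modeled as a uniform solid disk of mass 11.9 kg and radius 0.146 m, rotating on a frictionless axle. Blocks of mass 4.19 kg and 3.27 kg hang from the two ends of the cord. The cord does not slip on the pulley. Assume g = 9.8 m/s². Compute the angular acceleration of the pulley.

α ≈ 4.61 rad/s²

I = ½MR² = (1/2)(11.9)(0.146)² = 0.1268 kg·m².
Heavier block: m₁g − T₁ = m₁a. Lighter block: T₂ − m₂g = m₂a.
Pulley: (T₁ − T₂)R = Iα = I(a/R), so T₁ − T₂ = (I/R²)a = (1/2)M_p a = 5.950·a.
Adding the three: (m₁ − m₂)g = (m₁ + m₂ + 5.950)a, so a = (4.19 − 3.27)(9.8)/(4.19 + 3.27 + 5.950) = 0.6723 m/s².
α = a/R = 0.6723/0.146 = 4.605 rad/s².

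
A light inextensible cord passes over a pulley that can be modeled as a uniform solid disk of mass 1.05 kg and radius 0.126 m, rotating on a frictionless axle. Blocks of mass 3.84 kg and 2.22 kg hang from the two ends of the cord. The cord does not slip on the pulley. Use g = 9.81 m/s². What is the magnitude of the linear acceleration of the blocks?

a ≈ 2.41 m/s²

I = ½MR² = (1/2)(1.05)(0.126)² = 0.008335 kg·m².
Heavier block: m₁g − T₁ = m₁a. Lighter block: T₂ − m₂g = m₂a.
Pulley: (T₁ − T₂)R = Iα = I(a/R), so T₁ − T₂ = (I/R²)a = (1/2)M_p a = 0.5250·a.
Adding the three: (m₁ − m₂)g = (m₁ + m₂ + 0.5250)a, so a = (3.84 − 2.22)(9.81)/(3.84 + 2.22 + 0.5250) = 2.413 m/s².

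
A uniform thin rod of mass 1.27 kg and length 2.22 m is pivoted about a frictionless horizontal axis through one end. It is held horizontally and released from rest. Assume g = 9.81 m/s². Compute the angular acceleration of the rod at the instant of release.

α ≈ 6.63 rad/s²

About the pivot, I = (1/3)ML² = (1/3)(1.27)(2.22)² = 2.086 kg·m².
The weight acts at the center, a distance L/2 = 1.110 m from the pivot; τ = Mg(L/2) = 13.83 N·m.
α = τ/I = 13.83/2.086 = 6.628 rad/s².
(Equivalently α = (3g/(2L)) = 6.628 rad/s².)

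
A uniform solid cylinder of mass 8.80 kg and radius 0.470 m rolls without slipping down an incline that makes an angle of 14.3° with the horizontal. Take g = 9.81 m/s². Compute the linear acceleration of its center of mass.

Translation along the incline: Mg sinθ − f = Ma.
Rotation about the center: fR = Iα with I = ½MR². No-slip gives a = αR, so f = (I/R²)a = (1/2)M a.
Substituting: Mg sinθ = (1 + 0.5000)Ma, so a = g sinθ/(1 + 0.5000) = (9.81) sin 14.3° / 1.500 = 1.615 m/s².

a ≈ 1.62 m/s²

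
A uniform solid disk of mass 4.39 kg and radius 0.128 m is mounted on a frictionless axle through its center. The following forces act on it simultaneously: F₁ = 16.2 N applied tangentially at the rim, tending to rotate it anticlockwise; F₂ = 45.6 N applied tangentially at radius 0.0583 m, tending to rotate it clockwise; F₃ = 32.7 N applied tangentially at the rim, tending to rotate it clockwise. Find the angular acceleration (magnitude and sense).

I = ½MR² = (1/2)(4.39)(0.128)² = 0.03596 kg·m².
Taking anticlockwise as positive: τ₁ = +(16.2)(0.128) = +2.074 N·m; τ₂ = −(45.6)(0.0583) = −2.658 N·m; τ₃ = −(32.7)(0.128) = −4.186 N·m.
Net torque τ = -4.770 N·m.
α = τ/I = -4.770/0.03596 = -132.7 rad/s².

α ≈ 133 rad/s², clockwise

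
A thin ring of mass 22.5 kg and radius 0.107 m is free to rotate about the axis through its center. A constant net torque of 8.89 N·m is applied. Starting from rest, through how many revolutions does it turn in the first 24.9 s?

I = MR² = (22.5)(0.107)² = 0.2576 kg·m².
α = τ/I = 8.89/0.2576 = 34.51 rad/s².
θ = ½αt² = ½(34.51)(24.9)² = 10700 rad.
Revolutions = θ/(2π) = 1703.

≈ 1700 revolutions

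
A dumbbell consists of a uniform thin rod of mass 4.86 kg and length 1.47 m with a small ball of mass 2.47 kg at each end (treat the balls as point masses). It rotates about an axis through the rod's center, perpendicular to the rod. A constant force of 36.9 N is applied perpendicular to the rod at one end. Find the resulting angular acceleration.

I_rod = (1/12)ML² = (1/12)(4.86)(1.47)² = 0.8752 kg·m².
I_balls = 2·m·(L/2)² = 2(2.47)(0.7350)² = 2.669 kg·m².
Total I = 3.544 kg·m².
τ = F·(L/2) = (36.9)(0.735) = 27.12 N·m.
α = τ/I = 27.12/3.544 = 7.653 rad/s².

α ≈ 7.65 rad/s²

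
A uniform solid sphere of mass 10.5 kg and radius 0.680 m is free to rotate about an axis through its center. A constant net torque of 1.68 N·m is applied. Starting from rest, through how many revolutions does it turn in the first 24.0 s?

≈ 39.7 revolutions

I = (2/5)MR² = (2/5)(10.5)(0.680)² = 1.942 kg·m².
α = τ/I = 1.68/1.942 = 0.8651 rad/s².
θ = ½αt² = ½(0.8651)(24.0)² = 249.1 rad.
Revolutions = θ/(2π) = 39.65.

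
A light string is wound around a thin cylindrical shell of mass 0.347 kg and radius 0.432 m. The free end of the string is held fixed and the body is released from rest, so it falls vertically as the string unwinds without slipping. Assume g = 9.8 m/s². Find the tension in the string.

T ≈ 1.70 N

Translation: Mg − T = Ma. Rotation about the center: TR = Iα with I = MR².
With a = αR: T = (I/R²)a = M a, so Mg = (1 + 1.000)Ma.
a = g/(1 + 1.000) = 9.8/2.000 = 4.900 m/s².
T = 1.000·M·a = (1.000)(0.347)(4.900) = 1.700 N.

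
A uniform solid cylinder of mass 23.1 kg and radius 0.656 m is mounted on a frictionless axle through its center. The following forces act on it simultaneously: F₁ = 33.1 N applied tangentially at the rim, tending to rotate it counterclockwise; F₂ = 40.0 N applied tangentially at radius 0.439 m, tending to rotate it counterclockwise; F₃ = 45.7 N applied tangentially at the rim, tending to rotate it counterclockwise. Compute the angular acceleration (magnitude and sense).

α ≈ 13.9 rad/s², counterclockwise

I = ½MR² = (1/2)(23.1)(0.656)² = 4.970 kg·m².
Taking counterclockwise as positive: τ₁ = +(33.1)(0.656) = +21.71 N·m; τ₂ = +(40.0)(0.439) = +17.56 N·m; τ₃ = +(45.7)(0.656) = +29.98 N·m.
Net torque τ = 69.25 N·m.
α = τ/I = 69.25/4.970 = 13.93 rad/s².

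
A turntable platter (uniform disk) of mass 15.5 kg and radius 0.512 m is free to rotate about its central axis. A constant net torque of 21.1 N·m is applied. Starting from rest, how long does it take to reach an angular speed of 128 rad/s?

t ≈ 12.3 s

I = ½MR² = (1/2)(15.5)(0.512)² = 2.032 kg·m².
α = τ/I = 21.1/2.032 = 10.39 rad/s².
ω = αt ⇒ t = ω/α = 128/10.39 = 12.32 s.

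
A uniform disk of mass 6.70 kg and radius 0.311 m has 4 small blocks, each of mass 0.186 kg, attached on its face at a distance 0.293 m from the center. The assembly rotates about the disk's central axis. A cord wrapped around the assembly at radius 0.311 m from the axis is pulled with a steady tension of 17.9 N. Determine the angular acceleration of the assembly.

α ≈ 14.4 rad/s²

I_disk = ½MR² = ½(6.70)(0.311)² = 0.3240 kg·m².
I_blocks = 4·m·r² = 4(0.186)(0.293)² = 0.06387 kg·m².
Total I = 0.3879 kg·m².
τ = F r = (17.9)(0.311) = 5.567 N·m.
α = τ/I = 5.567/0.3879 = 14.35 rad/s².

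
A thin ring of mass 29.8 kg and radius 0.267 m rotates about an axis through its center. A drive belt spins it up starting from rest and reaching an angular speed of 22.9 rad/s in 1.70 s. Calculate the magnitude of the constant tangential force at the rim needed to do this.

F ≈ 107 N

I = MR² = (29.8)(0.267)² = 2.124 kg·m².
α = Δω/Δt = (22.9 − 0)/1.70 = 13.47 rad/s².
The required torque is τ = Iα = (2.124)(13.47) = 28.62 N·m.
A tangential force at the rim gives τ = FR, so F = τ/R = 28.62/0.267 = 107.2 N.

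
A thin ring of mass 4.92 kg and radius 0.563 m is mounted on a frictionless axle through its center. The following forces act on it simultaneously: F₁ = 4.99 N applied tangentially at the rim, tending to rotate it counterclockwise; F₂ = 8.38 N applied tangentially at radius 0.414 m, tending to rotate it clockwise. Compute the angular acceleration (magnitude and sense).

α ≈ 0.423 rad/s², clockwise

I = MR² = (4.92)(0.563)² = 1.559 kg·m².
Taking counterclockwise as positive: τ₁ = +(4.99)(0.563) = +2.809 N·m; τ₂ = −(8.38)(0.414) = −3.469 N·m.
Net torque τ = -0.6600 N·m.
α = τ/I = -0.6600/1.559 = -0.4232 rad/s².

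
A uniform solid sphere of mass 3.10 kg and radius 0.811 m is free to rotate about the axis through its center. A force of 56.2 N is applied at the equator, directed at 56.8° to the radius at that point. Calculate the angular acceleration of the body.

α ≈ 46.8 rad/s²

I = (2/5)MR² = (2/5)(3.10)(0.811)² = 0.8156 kg·m².
Only the tangential component produces torque: τ = F R sinθ = (56.2)(0.811) sin 56.8° = 38.14 N·m.
From τ = Iα: α = 38.14/0.8156 = 46.76 rad/s².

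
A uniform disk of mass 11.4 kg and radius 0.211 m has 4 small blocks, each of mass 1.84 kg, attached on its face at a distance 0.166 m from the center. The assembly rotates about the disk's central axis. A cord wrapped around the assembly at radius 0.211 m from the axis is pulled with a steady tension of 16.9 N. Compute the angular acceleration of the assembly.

I_disk = ½MR² = ½(11.4)(0.211)² = 0.2538 kg·m².
I_blocks = 4·m·r² = 4(1.84)(0.166)² = 0.2028 kg·m².
Total I = 0.4566 kg·m².
τ = F r = (16.9)(0.211) = 3.566 N·m.
α = τ/I = 3.566/0.4566 = 7.810 rad/s².

α ≈ 7.81 rad/s²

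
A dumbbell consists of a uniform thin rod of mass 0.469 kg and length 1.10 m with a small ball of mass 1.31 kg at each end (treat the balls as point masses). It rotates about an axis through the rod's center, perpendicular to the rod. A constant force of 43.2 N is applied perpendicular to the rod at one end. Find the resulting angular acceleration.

α ≈ 28.3 rad/s²

I_rod = (1/12)ML² = (1/12)(0.469)(1.10)² = 0.04729 kg·m².
I_balls = 2·m·(L/2)² = 2(1.31)(0.5500)² = 0.7926 kg·m².
Total I = 0.8398 kg·m².
τ = F·(L/2) = (43.2)(0.550) = 23.76 N·m.
α = τ/I = 23.76/0.8398 = 28.29 rad/s².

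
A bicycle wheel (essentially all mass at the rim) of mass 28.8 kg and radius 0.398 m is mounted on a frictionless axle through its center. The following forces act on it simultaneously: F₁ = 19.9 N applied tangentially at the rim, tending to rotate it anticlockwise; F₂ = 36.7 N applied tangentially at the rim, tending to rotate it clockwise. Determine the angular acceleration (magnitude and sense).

I = MR² = (28.8)(0.398)² = 4.562 kg·m².
Taking anticlockwise as positive: τ₁ = +(19.9)(0.398) = +7.920 N·m; τ₂ = −(36.7)(0.398) = −14.61 N·m.
Net torque τ = -6.686 N·m.
α = τ/I = -6.686/4.562 = -1.466 rad/s².

α ≈ 1.47 rad/s², clockwise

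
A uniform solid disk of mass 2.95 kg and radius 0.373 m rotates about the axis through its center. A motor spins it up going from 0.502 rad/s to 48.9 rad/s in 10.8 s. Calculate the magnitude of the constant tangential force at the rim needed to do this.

F ≈ 2.47 N

I = ½MR² = (1/2)(2.95)(0.373)² = 0.2052 kg·m².
α = Δω/Δt = (48.9 − 0.502)/10.8 = 4.481 rad/s².
The required torque is τ = Iα = (0.2052)(4.481) = 0.9196 N·m.
A tangential force at the rim gives τ = FR, so F = τ/R = 0.9196/0.373 = 2.465 N.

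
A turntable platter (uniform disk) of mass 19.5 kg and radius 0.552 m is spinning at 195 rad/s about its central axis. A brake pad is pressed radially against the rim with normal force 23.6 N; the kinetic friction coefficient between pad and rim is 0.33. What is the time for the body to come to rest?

t ≈ 135 s

I = ½MR² = (1/2)(19.5)(0.552)² = 2.971 kg·m².
Friction force f = μN = (0.33)(23.6) = 7.788 N at the rim; torque magnitude τ = fR = 4.299 N·m, opposing ω.
|α| = τ/I = 4.299/2.971 = 1.447 rad/s² (deceleration).
0 = ω₀ − |α|t ⇒ t = ω₀/|α| = 195/1.447 = 134.8 s.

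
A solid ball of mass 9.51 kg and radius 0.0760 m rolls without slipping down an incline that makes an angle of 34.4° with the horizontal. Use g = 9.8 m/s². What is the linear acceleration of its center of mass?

a ≈ 3.95 m/s²

Translation along the incline: Mg sinθ − f = Ma.
Rotation about the center: fR = Iα with I = (2/5)MR². No-slip gives a = αR, so f = (I/R²)a = (2/5)M a.
Substituting: Mg sinθ = (1 + 0.4000)Ma, so a = g sinθ/(1 + 0.4000) = (9.8) sin 34.4° / 1.400 = 3.955 m/s².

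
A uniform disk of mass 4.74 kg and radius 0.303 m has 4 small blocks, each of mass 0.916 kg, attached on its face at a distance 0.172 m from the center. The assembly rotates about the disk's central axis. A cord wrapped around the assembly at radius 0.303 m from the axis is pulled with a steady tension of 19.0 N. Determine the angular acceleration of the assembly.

I_disk = ½MR² = ½(4.74)(0.303)² = 0.2176 kg·m².
I_blocks = 4·m·r² = 4(0.916)(0.172)² = 0.1084 kg·m².
Total I = 0.3260 kg·m².
τ = F r = (19.0)(0.303) = 5.757 N·m.
α = τ/I = 5.757/0.3260 = 17.66 rad/s².

α ≈ 17.7 rad/s²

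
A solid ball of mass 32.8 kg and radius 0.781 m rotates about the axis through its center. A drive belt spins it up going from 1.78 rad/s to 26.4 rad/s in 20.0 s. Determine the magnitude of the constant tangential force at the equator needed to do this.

I = (2/5)MR² = (2/5)(32.8)(0.781)² = 8.003 kg·m².
α = Δω/Δt = (26.4 − 1.78)/20.0 = 1.231 rad/s².
The required torque is τ = Iα = (8.003)(1.231) = 9.851 N·m.
A tangential force at the equator gives τ = FR, so F = τ/R = 9.851/0.781 = 12.61 N.

F ≈ 12.6 N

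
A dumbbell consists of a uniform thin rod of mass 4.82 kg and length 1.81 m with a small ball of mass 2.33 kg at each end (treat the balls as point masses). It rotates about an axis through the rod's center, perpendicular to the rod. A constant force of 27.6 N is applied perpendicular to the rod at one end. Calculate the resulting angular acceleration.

I_rod = (1/12)ML² = (1/12)(4.82)(1.81)² = 1.316 kg·m².
I_balls = 2·m·(L/2)² = 2(2.33)(0.9050)² = 3.817 kg·m².
Total I = 5.133 kg·m².
τ = F·(L/2) = (27.6)(0.905) = 24.98 N·m.
α = τ/I = 24.98/5.133 = 4.867 rad/s².

α ≈ 4.87 rad/s²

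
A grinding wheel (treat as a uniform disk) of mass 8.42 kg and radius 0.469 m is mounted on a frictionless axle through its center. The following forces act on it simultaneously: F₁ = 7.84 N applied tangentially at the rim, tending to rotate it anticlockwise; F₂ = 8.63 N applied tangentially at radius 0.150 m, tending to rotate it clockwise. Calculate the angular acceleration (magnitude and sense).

I = ½MR² = (1/2)(8.42)(0.469)² = 0.9260 kg·m².
Taking anticlockwise as positive: τ₁ = +(7.84)(0.469) = +3.677 N·m; τ₂ = −(8.63)(0.150) = −1.294 N·m.
Net torque τ = 2.382 N·m.
α = τ/I = 2.382/0.9260 = 2.573 rad/s².

α ≈ 2.57 rad/s², anticlockwise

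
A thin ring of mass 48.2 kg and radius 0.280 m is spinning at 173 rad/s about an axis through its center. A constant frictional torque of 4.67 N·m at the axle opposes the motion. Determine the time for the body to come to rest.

t ≈ 140 s

I = MR² = (48.2)(0.280)² = 3.779 kg·m².
The net torque has magnitude 4.67 N·m, opposing ω.
|α| = τ/I = 4.670/3.779 = 1.236 rad/s² (deceleration).
0 = ω₀ − |α|t ⇒ t = ω₀/|α| = 173/1.236 = 140.0 s.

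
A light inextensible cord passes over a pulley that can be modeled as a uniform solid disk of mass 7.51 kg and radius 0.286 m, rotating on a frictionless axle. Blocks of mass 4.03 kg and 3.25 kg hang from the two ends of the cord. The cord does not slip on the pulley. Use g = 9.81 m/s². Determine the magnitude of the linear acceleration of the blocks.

I = ½MR² = (1/2)(7.51)(0.286)² = 0.3071 kg·m².
Heavier block: m₁g − T₁ = m₁a. Lighter block: T₂ − m₂g = m₂a.
Pulley: (T₁ − T₂)R = Iα = I(a/R), so T₁ − T₂ = (I/R²)a = (1/2)M_p a = 3.755·a.
Adding the three: (m₁ − m₂)g = (m₁ + m₂ + 3.755)a, so a = (4.03 − 3.25)(9.81)/(4.03 + 3.25 + 3.755) = 0.6934 m/s².

a ≈ 0.693 m/s²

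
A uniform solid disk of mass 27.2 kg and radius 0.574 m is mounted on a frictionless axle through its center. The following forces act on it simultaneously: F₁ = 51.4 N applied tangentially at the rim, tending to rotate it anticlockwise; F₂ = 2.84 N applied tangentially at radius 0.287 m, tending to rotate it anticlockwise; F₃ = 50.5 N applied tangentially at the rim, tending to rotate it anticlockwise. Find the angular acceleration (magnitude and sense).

α ≈ 13.2 rad/s², anticlockwise

I = ½MR² = (1/2)(27.2)(0.574)² = 4.481 kg·m².
Taking anticlockwise as positive: τ₁ = +(51.4)(0.574) = +29.50 N·m; τ₂ = +(2.84)(0.287) = +0.8151 N·m; τ₃ = +(50.5)(0.574) = +28.99 N·m.
Net torque τ = 59.31 N·m.
α = τ/I = 59.31/4.481 = 13.24 rad/s².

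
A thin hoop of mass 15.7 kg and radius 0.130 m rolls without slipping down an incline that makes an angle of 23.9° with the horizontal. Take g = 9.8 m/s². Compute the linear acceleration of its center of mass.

Translation along the incline: Mg sinθ − f = Ma.
Rotation about the center: fR = Iα with I = MR². No-slip gives a = αR, so f = (I/R²)a = M a.
Substituting: Mg sinθ = (1 + 1.000)Ma, so a = g sinθ/(1 + 1.000) = (9.8) sin 23.9° / 2.000 = 1.985 m/s².

a ≈ 1.99 m/s²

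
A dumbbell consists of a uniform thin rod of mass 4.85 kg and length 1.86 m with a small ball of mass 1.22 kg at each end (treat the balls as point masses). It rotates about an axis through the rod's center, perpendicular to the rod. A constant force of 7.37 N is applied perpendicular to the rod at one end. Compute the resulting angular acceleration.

I_rod = (1/12)ML² = (1/12)(4.85)(1.86)² = 1.398 kg·m².
I_balls = 2·m·(L/2)² = 2(1.22)(0.9300)² = 2.110 kg·m².
Total I = 3.509 kg·m².
τ = F·(L/2) = (7.37)(0.930) = 6.854 N·m.
α = τ/I = 6.854/3.509 = 1.954 rad/s².

α ≈ 1.95 rad/s²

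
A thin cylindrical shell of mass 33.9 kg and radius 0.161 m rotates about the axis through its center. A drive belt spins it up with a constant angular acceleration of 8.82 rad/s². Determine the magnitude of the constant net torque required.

I = MR² = (33.9)(0.161)² = 0.8787 kg·m².
τ = Iα = (0.8787)(8.820) = 7.750 N·m.

τ ≈ 7.75 N·m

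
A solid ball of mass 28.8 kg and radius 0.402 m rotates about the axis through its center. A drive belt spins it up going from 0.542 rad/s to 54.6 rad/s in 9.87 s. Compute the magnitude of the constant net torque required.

I = (2/5)MR² = (2/5)(28.8)(0.402)² = 1.862 kg·m².
α = Δω/Δt = (54.6 − 0.542)/9.87 = 5.477 rad/s².
τ = Iα = (1.862)(5.477) = 10.20 N·m.

τ ≈ 10.2 N·m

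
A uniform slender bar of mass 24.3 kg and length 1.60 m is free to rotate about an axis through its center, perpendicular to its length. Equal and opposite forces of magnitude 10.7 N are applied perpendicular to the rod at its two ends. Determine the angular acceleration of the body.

I = (1/12)ML² = (1/12)(24.3)(1.60)² = 5.184 kg·m².
The couple gives τ = F·(L/2) + F·(L/2) = F L = (10.7)(1.60) = 17.12 N·m.
Newton's second law for rotation, τ = Iα, gives α = τ/I = 17.12/5.184 = 3.302 rad/s².

α ≈ 3.30 rad/s²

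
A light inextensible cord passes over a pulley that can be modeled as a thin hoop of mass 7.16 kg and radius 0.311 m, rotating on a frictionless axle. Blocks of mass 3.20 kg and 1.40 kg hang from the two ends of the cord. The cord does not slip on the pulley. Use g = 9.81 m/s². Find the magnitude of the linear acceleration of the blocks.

I = MR² = (7.16)(0.311)² = 0.6925 kg·m².
Heavier block: m₁g − T₁ = m₁a. Lighter block: T₂ − m₂g = m₂a.
Pulley: (T₁ − T₂)R = Iα = I(a/R), so T₁ − T₂ = (I/R²)a = 1·M_p a = 7.160·a.
Adding the three: (m₁ − m₂)g = (m₁ + m₂ + 7.160)a, so a = (3.20 − 1.40)(9.81)/(3.20 + 1.40 + 7.160) = 1.502 m/s².

a ≈ 1.50 m/s²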